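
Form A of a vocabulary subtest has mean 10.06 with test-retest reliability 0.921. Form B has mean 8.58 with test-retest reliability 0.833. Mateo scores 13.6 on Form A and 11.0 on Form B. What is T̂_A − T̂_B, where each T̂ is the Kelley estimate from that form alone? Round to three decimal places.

T̂_A = 0.921(13.6) + 0.079(10.06) = 13.32034
T̂_B = 0.833(11.0) + 0.167(8.58) = 10.59586
T̂_A − T̂_B = 2.72448

2.724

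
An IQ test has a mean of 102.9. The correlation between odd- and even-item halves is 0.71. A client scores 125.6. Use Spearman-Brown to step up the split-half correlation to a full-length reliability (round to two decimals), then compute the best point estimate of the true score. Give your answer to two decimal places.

Spearman-Brown: ρ = 2r/(1 + r) = 2(0.71)/(1 + 0.71) = 1.420/1.71 = 0.8304 → 0.83
T̂ = 0.83(125.6) + 0.17(102.9) = 104.248 + 17.493 = 121.741 → 121.74

121.74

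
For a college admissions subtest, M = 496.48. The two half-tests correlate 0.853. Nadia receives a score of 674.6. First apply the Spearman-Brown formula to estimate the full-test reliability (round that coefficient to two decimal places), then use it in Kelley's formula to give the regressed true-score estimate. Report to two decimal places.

660.35

Spearman-Brown: ρ = 2r/(1 + r) = 2(0.853)/(1 + 0.853) = 1.7060/1.853 = 0.9207 → 0.92
T̂ = 0.92(674.6) + 0.08(496.48) = 620.632 + 39.7184 = 660.350 → 660.35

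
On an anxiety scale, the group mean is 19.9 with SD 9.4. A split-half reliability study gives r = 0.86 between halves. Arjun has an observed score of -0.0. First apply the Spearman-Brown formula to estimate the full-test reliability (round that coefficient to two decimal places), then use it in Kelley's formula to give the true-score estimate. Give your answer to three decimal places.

Spearman-Brown: ρ = 2r/(1 + r) = 2(0.86)/(1 + 0.86) = 1.720/1.86 = 0.9247 → 0.92
T̂ = 0.92(-0.0) + 0.08(19.9) = -0.000 + 1.592 = 1.5920 → 1.592

1.592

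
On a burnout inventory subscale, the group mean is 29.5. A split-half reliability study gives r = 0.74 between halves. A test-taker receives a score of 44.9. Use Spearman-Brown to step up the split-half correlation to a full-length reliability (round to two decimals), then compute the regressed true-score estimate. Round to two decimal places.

42.59

Spearman-Brown: ρ = 2r/(1 + r) = 2(0.74)/(1 + 0.74) = 1.480/1.74 = 0.8506 → 0.85
Regress the observed score toward the mean by the unreliability: T̂ = 0.85·44.9 + 0.15·29.5 = 38.165 + 4.425 = 42.590.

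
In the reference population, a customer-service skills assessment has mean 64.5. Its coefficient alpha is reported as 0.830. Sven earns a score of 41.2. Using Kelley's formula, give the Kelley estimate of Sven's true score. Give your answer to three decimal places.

T̂ = 0.830(41.2) + 0.170(64.5) = 34.1960 + 10.9650 = 45.1610 → 45.161

45.161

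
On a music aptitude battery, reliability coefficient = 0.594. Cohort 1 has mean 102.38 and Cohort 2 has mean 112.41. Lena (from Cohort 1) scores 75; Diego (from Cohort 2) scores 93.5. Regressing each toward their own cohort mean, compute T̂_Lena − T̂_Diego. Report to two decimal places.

-15.06

T̂_Lena = 0.594(75) + 0.406(102.38) = 86.1163
T̂_Diego = 0.594(93.5) + 0.406(112.41) = 101.1775
Difference = 86.1163 − 101.1775 = -15.0612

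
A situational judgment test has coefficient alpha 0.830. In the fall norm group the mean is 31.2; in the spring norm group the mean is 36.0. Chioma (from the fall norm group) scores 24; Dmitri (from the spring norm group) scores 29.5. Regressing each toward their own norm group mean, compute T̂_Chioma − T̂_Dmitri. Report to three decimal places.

T̂_Chioma = 0.830(24) + 0.170(31.2) = 25.22400
T̂_Dmitri = 0.830(29.5) + 0.170(36.0) = 30.60500
Difference = 25.22400 − 30.60500 = -5.38100

-5.381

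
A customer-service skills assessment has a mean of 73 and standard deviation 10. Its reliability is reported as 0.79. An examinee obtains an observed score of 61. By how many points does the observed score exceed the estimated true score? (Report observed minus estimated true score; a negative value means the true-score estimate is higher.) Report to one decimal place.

T̂ = ρX + (1 − ρ)μ
  = 0.79 × 61 + 0.21 × 73
  = 48.19 + 15.33
  = 63.520
  ≈ 63.52
X − T̂ = 61 − 63.52 = -2.52 → -2.5

-2.5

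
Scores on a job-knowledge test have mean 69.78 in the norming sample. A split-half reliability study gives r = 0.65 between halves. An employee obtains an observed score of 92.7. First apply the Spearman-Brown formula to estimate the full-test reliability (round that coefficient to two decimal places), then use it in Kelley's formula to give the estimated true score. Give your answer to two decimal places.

Spearman-Brown: ρ = 2r/(1 + r) = 2(0.65)/(1 + 0.65) = 1.300/1.65 = 0.7879 → 0.79
T̂ = 0.79(92.7) + 0.21(69.78) = 73.233 + 14.6538 = 87.887 → 87.89

87.89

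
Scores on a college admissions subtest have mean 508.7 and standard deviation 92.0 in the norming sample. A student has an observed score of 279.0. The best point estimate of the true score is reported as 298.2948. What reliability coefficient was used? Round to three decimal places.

T̂ = ρX + (1 − ρ)μ  ⇒  T̂ − μ = ρ(X − μ)
ρ = (T̂ − μ)/(X − μ) = (298.2948 − 508.7) / (279.0 − 508.7) = -210.4052 / -229.7 = 0.91600

0.916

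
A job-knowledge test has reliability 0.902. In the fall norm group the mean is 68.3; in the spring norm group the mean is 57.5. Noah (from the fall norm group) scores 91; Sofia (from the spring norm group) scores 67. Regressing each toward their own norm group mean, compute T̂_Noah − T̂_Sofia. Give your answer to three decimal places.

T̂_Noah = 0.902(91) + 0.098(68.3) = 88.77540
T̂_Sofia = 0.902(67) + 0.098(57.5) = 66.06900
Difference = 88.77540 − 66.06900 = 22.70640

22.706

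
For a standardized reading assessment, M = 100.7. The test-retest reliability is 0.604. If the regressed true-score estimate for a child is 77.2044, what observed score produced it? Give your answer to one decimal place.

T̂ = ρX + (1 − ρ)μ  ⇒  X = (T̂ − (1 − ρ)μ) / ρ
X = (77.2044 − 0.396 × 100.7) / 0.604 = (77.2044 − 39.8772) / 0.604 = 37.3272 / 0.604 = 61.800

61.8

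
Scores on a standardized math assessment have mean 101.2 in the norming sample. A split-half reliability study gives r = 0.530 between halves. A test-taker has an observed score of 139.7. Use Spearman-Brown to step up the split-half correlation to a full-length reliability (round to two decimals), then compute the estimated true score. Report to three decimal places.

Spearman-Brown: ρ = 2r/(1 + r) = 2(0.530)/(1 + 0.530) = 1.0600/1.530 = 0.6928 → 0.69
Regress the observed score toward the mean by the unreliability: T̂ = 0.69·139.7 + 0.31·101.2 = 96.393 + 31.372 = 127.7650.

127.765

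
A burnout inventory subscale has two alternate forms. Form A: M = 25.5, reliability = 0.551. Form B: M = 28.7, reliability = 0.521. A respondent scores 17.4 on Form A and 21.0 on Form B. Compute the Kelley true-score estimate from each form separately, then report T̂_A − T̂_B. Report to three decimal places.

-3.651

T̂_A = 0.551(17.4) + 0.449(25.5) = 21.03690
T̂_B = 0.521(21.0) + 0.479(28.7) = 24.68830
T̂_A − T̂_B = -3.65140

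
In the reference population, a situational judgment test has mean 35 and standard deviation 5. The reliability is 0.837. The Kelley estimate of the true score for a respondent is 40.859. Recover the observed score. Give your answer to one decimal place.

T̂ = ρX + (1 − ρ)μ  ⇒  X = (T̂ − (1 − ρ)μ) / ρ
X = (40.859 − 0.163 × 35) / 0.837 = (40.859 − 5.705) / 0.837 = 35.154 / 0.837 = 42.000

42.0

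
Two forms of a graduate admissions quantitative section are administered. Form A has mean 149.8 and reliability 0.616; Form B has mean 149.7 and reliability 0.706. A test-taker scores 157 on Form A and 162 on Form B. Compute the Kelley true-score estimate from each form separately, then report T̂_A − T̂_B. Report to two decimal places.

T̂_A = 0.616(157) + 0.384(149.8) = 154.2352
T̂_B = 0.706(162) + 0.294(149.7) = 158.3838
T̂_A − T̂_B = -4.1486

-4.15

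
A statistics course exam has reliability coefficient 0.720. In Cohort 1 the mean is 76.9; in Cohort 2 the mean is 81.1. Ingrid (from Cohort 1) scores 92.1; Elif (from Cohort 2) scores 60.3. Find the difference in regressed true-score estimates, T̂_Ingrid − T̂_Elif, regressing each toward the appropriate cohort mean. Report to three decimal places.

T̂_Ingrid = 0.720(92.1) + 0.280(76.9) = 87.84400
T̂_Elif = 0.720(60.3) + 0.280(81.1) = 66.12400
Difference = 87.84400 − 66.12400 = 21.72000

21.720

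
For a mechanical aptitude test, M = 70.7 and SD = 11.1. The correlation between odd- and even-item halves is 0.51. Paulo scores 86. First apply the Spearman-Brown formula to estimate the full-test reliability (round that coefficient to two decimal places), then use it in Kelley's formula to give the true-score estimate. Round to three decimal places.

Spearman-Brown: ρ = 2r/(1 + r) = 2(0.51)/(1 + 0.51) = 1.020/1.51 = 0.6755 → 0.68
Kelley's formula gives T̂ = 0.68·86 + 0.32·70.7 = 58.48 + 22.624 = 81.1040.

81.104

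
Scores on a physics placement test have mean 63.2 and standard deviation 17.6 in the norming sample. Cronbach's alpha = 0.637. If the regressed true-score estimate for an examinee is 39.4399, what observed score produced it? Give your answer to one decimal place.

T̂ = ρX + (1 − ρ)μ  ⇒  X = (T̂ − (1 − ρ)μ) / ρ
X = (39.4399 − 0.363 × 63.2) / 0.637 = (39.4399 − 22.9416) / 0.637 = 16.4983 / 0.637 = 25.900

25.9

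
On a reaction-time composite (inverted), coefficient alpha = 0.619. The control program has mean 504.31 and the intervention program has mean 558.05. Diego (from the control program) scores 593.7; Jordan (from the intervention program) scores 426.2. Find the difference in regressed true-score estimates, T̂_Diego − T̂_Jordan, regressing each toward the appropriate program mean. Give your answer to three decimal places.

83.208

T̂_Diego = 0.619(593.7) + 0.381(504.31) = 559.64241
T̂_Jordan = 0.619(426.2) + 0.381(558.05) = 476.43485
Difference = 559.64241 − 476.43485 = 83.20756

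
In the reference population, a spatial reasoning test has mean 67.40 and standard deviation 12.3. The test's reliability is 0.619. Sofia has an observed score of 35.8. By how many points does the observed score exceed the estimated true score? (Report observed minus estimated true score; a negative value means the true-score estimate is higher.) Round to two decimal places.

-12.04

T̂ = ρX + (1 − ρ)μ
  = 0.619 × 35.8 + 0.381 × 67.40
  = 22.1602 + 25.67940
  = 47.8396
  ≈ 47.840
X − T̂ = 35.8 − 47.840 = -12.040 → -12.04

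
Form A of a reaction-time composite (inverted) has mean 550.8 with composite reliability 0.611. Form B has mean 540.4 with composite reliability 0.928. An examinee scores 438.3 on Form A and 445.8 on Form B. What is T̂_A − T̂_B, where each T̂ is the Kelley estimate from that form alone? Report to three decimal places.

29.451

T̂_A = 0.611(438.3) + 0.389(550.8) = 482.06250
T̂_B = 0.928(445.8) + 0.072(540.4) = 452.61120
T̂_A − T̂_B = 29.45130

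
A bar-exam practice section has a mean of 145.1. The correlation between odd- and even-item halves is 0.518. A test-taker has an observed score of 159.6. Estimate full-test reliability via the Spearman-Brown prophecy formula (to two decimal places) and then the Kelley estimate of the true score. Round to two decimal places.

Spearman-Brown: ρ = 2r/(1 + r) = 2(0.518)/(1 + 0.518) = 1.0360/1.518 = 0.6825 → 0.68
T̂ = 0.68(159.6) + 0.32(145.1) = 108.528 + 46.432 = 154.960 → 154.96

154.96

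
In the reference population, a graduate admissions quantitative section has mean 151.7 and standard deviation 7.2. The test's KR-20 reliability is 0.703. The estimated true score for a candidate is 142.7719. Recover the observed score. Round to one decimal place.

T̂ = ρX + (1 − ρ)μ  ⇒  X = (T̂ − (1 − ρ)μ) / ρ
X = (142.7719 − 0.297 × 151.7) / 0.703 = (142.7719 − 45.0549) / 0.703 = 97.7170 / 0.703 = 139.000

139.0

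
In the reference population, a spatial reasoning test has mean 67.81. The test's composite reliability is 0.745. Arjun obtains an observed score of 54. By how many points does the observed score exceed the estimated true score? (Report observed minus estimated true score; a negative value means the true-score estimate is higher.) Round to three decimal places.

-3.522

T̂ = 0.745(54) + 0.255(67.81) = 40.230 + 17.29155 = 57.52155 → 57.5215
X − T̂ = 54 − 57.5215 = -3.5215 → -3.522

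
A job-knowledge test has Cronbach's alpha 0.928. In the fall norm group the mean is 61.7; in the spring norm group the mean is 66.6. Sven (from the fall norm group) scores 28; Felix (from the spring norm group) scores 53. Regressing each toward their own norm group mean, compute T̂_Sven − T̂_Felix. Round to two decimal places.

T̂_Sven = 0.928(28) + 0.072(61.7) = 30.4264
T̂_Felix = 0.928(53) + 0.072(66.6) = 53.9792
Difference = 30.4264 − 53.9792 = -23.5528

-23.55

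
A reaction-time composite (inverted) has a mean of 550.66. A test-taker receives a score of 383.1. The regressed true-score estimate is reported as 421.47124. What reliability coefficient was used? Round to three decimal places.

0.771

T̂ = ρX + (1 − ρ)μ  ⇒  T̂ − μ = ρ(X − μ)
ρ = (T̂ − μ)/(X − μ) = (421.47124 − 550.66) / (383.1 − 550.66) = -129.18876 / -167.56 = 0.77100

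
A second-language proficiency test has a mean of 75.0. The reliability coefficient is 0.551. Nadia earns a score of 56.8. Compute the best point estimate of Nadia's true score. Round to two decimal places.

64.97

T̂ = 0.551(56.8) + 0.449(75.0) = 31.2968 + 33.6750 = 64.972 → 64.97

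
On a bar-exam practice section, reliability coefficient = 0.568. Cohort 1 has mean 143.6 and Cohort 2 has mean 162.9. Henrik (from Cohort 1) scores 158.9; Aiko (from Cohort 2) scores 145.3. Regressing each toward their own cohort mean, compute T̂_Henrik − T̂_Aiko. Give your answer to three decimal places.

-0.613

T̂_Henrik = 0.568(158.9) + 0.432(143.6) = 152.29040
T̂_Aiko = 0.568(145.3) + 0.432(162.9) = 152.90320
Difference = 152.29040 − 152.90320 = -0.61280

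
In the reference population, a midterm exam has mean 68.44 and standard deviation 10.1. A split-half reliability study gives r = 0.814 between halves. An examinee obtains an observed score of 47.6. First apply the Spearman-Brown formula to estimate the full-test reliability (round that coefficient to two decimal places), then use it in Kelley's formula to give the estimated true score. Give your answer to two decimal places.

Spearman-Brown: ρ = 2r/(1 + r) = 2(0.814)/(1 + 0.814) = 1.6280/1.814 = 0.8975 → 0.90
T̂ = ρX + (1 − ρ)μ
  = 0.90 × 47.6 + 0.10 × 68.44
  = 42.840 + 6.8440
  = 49.684
  ≈ 49.68

49.68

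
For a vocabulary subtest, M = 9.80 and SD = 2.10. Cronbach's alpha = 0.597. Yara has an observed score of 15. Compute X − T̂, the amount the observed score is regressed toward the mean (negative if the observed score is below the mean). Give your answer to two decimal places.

T̂ = 0.597(15) + 0.403(9.80) = 8.955 + 3.94940 = 12.9044 → 12.904
X − T̂ = 15 − 12.904 = 2.096 → 2.10

2.10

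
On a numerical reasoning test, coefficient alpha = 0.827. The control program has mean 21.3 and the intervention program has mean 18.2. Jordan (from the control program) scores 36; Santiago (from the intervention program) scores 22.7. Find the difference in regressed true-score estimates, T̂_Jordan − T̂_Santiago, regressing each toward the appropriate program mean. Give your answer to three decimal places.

11.535

T̂_Jordan = 0.827(36) + 0.173(21.3) = 33.45690
T̂_Santiago = 0.827(22.7) + 0.173(18.2) = 21.92150
Difference = 33.45690 − 21.92150 = 11.53540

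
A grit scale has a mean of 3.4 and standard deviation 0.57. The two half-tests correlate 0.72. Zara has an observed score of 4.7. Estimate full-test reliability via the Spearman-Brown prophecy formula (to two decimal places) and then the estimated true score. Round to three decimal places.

4.492

Spearman-Brown: ρ = 2r/(1 + r) = 2(0.72)/(1 + 0.72) = 1.440/1.72 = 0.8372 → 0.84
Kelley's formula gives T̂ = 0.84·4.7 + 0.16·3.4 = 3.948 + 0.544 = 4.4920.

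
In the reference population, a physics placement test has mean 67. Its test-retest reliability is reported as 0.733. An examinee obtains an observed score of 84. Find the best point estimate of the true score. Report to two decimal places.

79.46

T̂ = 0.733(84) + 0.267(67) = 61.572 + 17.889 = 79.461 → 79.46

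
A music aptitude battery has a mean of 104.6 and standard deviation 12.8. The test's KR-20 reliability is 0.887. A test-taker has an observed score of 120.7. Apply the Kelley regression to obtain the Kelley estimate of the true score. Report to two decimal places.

Weight the observed score by reliability and the mean by (1 − reliability): T̂ = 0.887·120.7 + 0.113·104.6 = 107.0609 + 11.8198 = 118.881.

118.88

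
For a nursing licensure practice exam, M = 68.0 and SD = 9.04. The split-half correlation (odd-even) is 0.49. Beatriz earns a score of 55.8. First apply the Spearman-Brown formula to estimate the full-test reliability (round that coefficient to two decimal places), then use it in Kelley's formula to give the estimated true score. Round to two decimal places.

Spearman-Brown: ρ = 2r/(1 + r) = 2(0.49)/(1 + 0.49) = 0.980/1.49 = 0.6577 → 0.66
T̂ = 0.66(55.8) + 0.34(68.0) = 36.828 + 23.120 = 59.948 → 59.95

59.95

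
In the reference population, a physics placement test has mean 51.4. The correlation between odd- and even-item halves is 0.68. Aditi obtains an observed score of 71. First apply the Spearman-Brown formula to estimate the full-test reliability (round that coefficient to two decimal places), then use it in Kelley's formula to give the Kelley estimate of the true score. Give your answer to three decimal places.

67.276

Spearman-Brown: ρ = 2r/(1 + r) = 2(0.68)/(1 + 0.68) = 1.360/1.68 = 0.8095 → 0.81
T̂ = ρX + (1 − ρ)μ
  = 0.81 × 71 + 0.19 × 51.4
  = 57.51 + 9.766
  = 67.2760
  ≈ 67.276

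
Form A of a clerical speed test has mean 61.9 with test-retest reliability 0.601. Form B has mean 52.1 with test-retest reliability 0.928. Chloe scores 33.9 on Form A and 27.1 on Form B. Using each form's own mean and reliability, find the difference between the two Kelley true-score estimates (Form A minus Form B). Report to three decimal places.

16.172

T̂_A = 0.601(33.9) + 0.399(61.9) = 45.07200
T̂_B = 0.928(27.1) + 0.072(52.1) = 28.90000
T̂_A − T̂_B = 16.17200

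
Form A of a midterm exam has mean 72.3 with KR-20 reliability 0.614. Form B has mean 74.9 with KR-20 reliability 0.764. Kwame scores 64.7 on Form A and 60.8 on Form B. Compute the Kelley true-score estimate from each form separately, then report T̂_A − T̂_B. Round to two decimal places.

3.51

T̂_A = 0.614(64.7) + 0.386(72.3) = 67.6336
T̂_B = 0.764(60.8) + 0.236(74.9) = 64.1276
T̂_A − T̂_B = 3.5060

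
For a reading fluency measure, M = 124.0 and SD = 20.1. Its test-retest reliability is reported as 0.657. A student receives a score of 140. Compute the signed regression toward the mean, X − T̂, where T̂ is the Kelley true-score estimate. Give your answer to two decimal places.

T̂ = 0.657(140) + 0.343(124.0) = 91.980 + 42.5320 = 134.5120 → 134.512
X − T̂ = 140 − 134.512 = 5.488 → 5.49

5.49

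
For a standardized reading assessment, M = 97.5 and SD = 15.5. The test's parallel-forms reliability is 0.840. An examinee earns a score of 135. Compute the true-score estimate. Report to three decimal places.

T̂ = 0.840(135) + 0.160(97.5) = 113.400 + 15.6000 = 129.0000 → 129.000

129.000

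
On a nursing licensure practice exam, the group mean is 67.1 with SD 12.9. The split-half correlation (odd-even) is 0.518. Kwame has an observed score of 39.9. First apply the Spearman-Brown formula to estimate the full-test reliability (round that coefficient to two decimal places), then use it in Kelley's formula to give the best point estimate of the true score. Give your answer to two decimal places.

Spearman-Brown: ρ = 2r/(1 + r) = 2(0.518)/(1 + 0.518) = 1.0360/1.518 = 0.6825 → 0.68
Weight the observed score by reliability and the mean by (1 − reliability): T̂ = 0.68·39.9 + 0.32·67.1 = 27.132 + 21.472 = 48.604.

48.60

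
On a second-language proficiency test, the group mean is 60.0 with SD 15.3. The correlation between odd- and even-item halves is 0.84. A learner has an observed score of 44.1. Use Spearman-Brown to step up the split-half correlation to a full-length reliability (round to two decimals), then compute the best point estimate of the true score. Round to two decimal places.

Spearman-Brown: ρ = 2r/(1 + r) = 2(0.84)/(1 + 0.84) = 1.680/1.84 = 0.9130 → 0.91
T̂ = ρX + (1 − ρ)μ
  = 0.91 × 44.1 + 0.09 × 60.0
  = 40.131 + 5.400
  = 45.531
  ≈ 45.53

45.53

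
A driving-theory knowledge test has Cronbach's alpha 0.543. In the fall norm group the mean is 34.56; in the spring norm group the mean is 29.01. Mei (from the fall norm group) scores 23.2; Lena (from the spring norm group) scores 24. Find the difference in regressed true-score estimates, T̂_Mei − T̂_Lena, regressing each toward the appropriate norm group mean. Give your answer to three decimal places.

2.102

T̂_Mei = 0.543(23.2) + 0.457(34.56) = 28.39152
T̂_Lena = 0.543(24) + 0.457(29.01) = 26.28957
Difference = 28.39152 − 26.28957 = 2.10195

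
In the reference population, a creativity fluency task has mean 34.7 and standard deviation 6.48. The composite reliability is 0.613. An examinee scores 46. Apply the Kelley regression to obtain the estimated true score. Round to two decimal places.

41.63

T̂ = ρX + (1 − ρ)μ
  = 0.613 × 46 + 0.387 × 34.7
  = 28.198 + 13.4289
  = 41.627
  ≈ 41.63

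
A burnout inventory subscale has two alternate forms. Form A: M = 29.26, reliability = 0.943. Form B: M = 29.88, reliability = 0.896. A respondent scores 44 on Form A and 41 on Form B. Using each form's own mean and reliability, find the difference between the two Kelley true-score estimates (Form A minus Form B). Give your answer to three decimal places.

3.316

T̂_A = 0.943(44) + 0.057(29.26) = 43.15982
T̂_B = 0.896(41) + 0.104(29.88) = 39.84352
T̂_A − T̂_B = 3.31630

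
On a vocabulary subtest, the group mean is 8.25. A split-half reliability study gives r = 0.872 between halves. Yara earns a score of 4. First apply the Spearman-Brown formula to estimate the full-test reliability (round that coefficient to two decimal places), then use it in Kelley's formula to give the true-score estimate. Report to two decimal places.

Spearman-Brown: ρ = 2r/(1 + r) = 2(0.872)/(1 + 0.872) = 1.7440/1.872 = 0.9316 → 0.93
T̂ = ρX + (1 − ρ)μ
  = 0.93 × 4 + 0.07 × 8.25
  = 3.72 + 0.5775
  = 4.298
  ≈ 4.30

4.30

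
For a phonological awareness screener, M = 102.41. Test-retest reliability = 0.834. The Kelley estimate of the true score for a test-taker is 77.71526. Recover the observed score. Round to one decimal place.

T̂ = ρX + (1 − ρ)μ  ⇒  X = (T̂ − (1 − ρ)μ) / ρ
X = (77.71526 − 0.166 × 102.41) / 0.834 = (77.71526 − 17.00006) / 0.834 = 60.71520 / 0.834 = 72.800

72.8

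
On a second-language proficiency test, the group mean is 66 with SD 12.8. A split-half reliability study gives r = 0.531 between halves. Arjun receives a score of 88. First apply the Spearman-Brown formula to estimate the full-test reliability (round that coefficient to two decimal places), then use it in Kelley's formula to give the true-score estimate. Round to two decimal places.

81.18

Spearman-Brown: ρ = 2r/(1 + r) = 2(0.531)/(1 + 0.531) = 1.0620/1.531 = 0.6937 → 0.69
T̂ = 0.69(88) + 0.31(66) = 60.72 + 20.46 = 81.180 → 81.18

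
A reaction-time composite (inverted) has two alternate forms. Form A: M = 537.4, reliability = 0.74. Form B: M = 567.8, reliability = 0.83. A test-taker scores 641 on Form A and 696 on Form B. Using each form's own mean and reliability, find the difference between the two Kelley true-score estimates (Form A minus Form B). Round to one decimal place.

T̂_A = 0.74(641) + 0.26(537.4) = 614.064
T̂_B = 0.83(696) + 0.17(567.8) = 674.206
T̂_A − T̂_B = -60.142

-60.1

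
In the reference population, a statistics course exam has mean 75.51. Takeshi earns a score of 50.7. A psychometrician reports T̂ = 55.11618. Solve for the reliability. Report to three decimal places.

0.822

T̂ = ρX + (1 − ρ)μ  ⇒  T̂ − μ = ρ(X − μ)
ρ = (T̂ − μ)/(X − μ) = (55.11618 − 75.51) / (50.7 − 75.51) = -20.39382 / -24.81 = 0.82200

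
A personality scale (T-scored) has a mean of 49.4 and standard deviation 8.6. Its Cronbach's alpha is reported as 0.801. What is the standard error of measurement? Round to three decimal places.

3.836

SEM = SD · √(1 − ρ) = 8.6 × √0.199 = 8.6 × 0.4461 = 3.8364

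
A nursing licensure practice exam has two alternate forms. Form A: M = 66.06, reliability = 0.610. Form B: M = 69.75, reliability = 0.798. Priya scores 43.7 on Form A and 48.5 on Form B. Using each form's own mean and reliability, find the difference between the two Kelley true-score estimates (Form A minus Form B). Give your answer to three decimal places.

T̂_A = 0.610(43.7) + 0.390(66.06) = 52.42040
T̂_B = 0.798(48.5) + 0.202(69.75) = 52.79250
T̂_A − T̂_B = -0.37210

-0.372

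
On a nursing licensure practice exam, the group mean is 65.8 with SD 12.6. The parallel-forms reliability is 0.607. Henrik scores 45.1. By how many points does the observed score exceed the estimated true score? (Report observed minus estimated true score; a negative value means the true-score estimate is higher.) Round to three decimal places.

-8.135

T̂ = ρX + (1 − ρ)μ
  = 0.607 × 45.1 + 0.393 × 65.8
  = 27.3757 + 25.8594
  = 53.23510
  ≈ 53.2351
X − T̂ = 45.1 − 53.2351 = -8.1351 → -8.135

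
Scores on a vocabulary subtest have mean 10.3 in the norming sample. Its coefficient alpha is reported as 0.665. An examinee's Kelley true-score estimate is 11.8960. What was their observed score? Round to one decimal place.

12.7

T̂ = ρX + (1 − ρ)μ  ⇒  X = (T̂ − (1 − ρ)μ) / ρ
X = (11.8960 − 0.335 × 10.3) / 0.665 = (11.8960 − 3.4505) / 0.665 = 8.4455 / 0.665 = 12.700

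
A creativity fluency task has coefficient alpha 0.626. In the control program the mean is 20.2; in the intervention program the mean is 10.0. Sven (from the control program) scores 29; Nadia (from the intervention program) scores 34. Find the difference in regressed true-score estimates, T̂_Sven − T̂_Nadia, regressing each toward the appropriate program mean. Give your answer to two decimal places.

0.68

T̂_Sven = 0.626(29) + 0.374(20.2) = 25.7088
T̂_Nadia = 0.626(34) + 0.374(10.0) = 25.0240
Difference = 25.7088 − 25.0240 = 0.6848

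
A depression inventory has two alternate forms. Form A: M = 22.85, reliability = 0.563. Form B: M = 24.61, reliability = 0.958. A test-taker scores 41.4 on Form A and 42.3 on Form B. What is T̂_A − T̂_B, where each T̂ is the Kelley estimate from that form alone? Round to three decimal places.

-8.263

T̂_A = 0.563(41.4) + 0.437(22.85) = 33.29365
T̂_B = 0.958(42.3) + 0.042(24.61) = 41.55702
T̂_A − T̂_B = -8.26337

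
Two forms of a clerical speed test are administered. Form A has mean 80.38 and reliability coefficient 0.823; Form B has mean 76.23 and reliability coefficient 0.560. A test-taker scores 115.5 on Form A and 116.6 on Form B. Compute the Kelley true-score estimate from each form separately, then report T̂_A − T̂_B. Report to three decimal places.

10.447

T̂_A = 0.823(115.5) + 0.177(80.38) = 109.28376
T̂_B = 0.560(116.6) + 0.440(76.23) = 98.83720
T̂_A − T̂_B = 10.44656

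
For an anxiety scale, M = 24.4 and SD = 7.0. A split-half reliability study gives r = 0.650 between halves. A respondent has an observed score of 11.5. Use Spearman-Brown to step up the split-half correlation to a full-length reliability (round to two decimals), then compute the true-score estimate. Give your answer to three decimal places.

Spearman-Brown: ρ = 2r/(1 + r) = 2(0.650)/(1 + 0.650) = 1.3000/1.650 = 0.7879 → 0.79
T̂ = ρX + (1 − ρ)μ
  = 0.79 × 11.5 + 0.21 × 24.4
  = 9.085 + 5.124
  = 14.2090
  ≈ 14.209

14.209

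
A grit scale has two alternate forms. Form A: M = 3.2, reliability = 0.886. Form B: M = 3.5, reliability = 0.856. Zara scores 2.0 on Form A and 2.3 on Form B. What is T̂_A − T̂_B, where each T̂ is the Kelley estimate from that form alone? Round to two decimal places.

T̂_A = 0.886(2.0) + 0.114(3.2) = 2.1368
T̂_B = 0.856(2.3) + 0.144(3.5) = 2.4728
T̂_A − T̂_B = -0.3360

-0.34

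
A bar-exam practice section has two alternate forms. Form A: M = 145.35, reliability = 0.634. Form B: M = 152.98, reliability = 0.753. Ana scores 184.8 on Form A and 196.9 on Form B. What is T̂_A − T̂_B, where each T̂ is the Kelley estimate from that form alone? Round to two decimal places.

T̂_A = 0.634(184.8) + 0.366(145.35) = 170.3613
T̂_B = 0.753(196.9) + 0.247(152.98) = 186.0518
T̂_A − T̂_B = -15.6905

-15.69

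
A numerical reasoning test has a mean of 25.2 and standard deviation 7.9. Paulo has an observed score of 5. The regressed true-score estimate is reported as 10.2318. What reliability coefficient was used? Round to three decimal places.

T̂ = ρX + (1 − ρ)μ  ⇒  T̂ − μ = ρ(X − μ)
ρ = (T̂ − μ)/(X − μ) = (10.2318 − 25.2) / (5 − 25.2) = -14.9682 / -20.2 = 0.74100

0.741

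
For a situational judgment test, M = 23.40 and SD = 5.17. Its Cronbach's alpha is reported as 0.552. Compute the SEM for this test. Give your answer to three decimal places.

3.460

SEM = SD · √(1 − ρ) = 5.17 × √0.448 = 5.17 × 0.6693 = 3.4604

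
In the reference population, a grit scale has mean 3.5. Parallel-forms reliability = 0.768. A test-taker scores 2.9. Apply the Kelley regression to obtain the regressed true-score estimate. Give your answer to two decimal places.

3.04

Kelley's formula gives T̂ = 0.768·2.9 + 0.232·3.5 = 2.2272 + 0.8120 = 3.039.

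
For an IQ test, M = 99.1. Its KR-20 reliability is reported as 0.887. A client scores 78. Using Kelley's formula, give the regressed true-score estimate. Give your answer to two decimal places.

80.38

T̂ = ρX + (1 − ρ)μ
  = 0.887 × 78 + 0.113 × 99.1
  = 69.186 + 11.1983
  = 80.384
  ≈ 80.38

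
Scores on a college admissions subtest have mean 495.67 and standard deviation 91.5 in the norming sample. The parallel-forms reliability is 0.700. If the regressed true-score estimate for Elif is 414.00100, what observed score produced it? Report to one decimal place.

379.0

T̂ = ρX + (1 − ρ)μ  ⇒  X = (T̂ − (1 − ρ)μ) / ρ
X = (414.00100 − 0.300 × 495.67) / 0.700 = (414.00100 − 148.70100) / 0.700 = 265.30000 / 0.700 = 379.000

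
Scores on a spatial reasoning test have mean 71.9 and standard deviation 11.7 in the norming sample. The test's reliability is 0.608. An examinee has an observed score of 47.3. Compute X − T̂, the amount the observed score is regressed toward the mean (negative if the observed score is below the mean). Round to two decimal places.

Weight the observed score by reliability and the mean by (1 − reliability): T̂ = 0.608·47.3 + 0.392·71.9 = 28.7584 + 28.1848 = 56.9432.
X − T̂ = 47.3 − 56.943 = -9.643 → -9.64

-9.64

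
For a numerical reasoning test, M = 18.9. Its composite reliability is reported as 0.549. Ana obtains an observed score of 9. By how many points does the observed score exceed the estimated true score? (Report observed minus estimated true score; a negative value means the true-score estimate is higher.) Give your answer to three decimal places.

-4.465

Regress the observed score toward the mean by the unreliability: T̂ = 0.549·9 + 0.451·18.9 = 4.941 + 8.5239 = 13.46490.
X − T̂ = 9 − 13.4649 = -4.4649 → -4.465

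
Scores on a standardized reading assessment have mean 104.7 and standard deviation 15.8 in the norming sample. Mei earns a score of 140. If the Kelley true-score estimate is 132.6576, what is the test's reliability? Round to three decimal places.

0.792

T̂ = ρX + (1 − ρ)μ  ⇒  T̂ − μ = ρ(X − μ)
ρ = (T̂ − μ)/(X − μ) = (132.6576 − 104.7) / (140 − 104.7) = 27.9576 / 35.3 = 0.79200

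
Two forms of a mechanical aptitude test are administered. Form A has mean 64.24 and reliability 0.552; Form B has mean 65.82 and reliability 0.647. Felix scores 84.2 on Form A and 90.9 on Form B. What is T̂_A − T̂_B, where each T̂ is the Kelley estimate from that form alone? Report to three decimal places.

T̂_A = 0.552(84.2) + 0.448(64.24) = 75.25792
T̂_B = 0.647(90.9) + 0.353(65.82) = 82.04676
T̂_A − T̂_B = -6.78884

-6.789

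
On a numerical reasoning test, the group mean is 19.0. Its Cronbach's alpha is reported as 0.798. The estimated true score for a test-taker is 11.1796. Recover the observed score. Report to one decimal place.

T̂ = ρX + (1 − ρ)μ  ⇒  X = (T̂ − (1 − ρ)μ) / ρ
X = (11.1796 − 0.202 × 19.0) / 0.798 = (11.1796 − 3.8380) / 0.798 = 7.3416 / 0.798 = 9.200

9.2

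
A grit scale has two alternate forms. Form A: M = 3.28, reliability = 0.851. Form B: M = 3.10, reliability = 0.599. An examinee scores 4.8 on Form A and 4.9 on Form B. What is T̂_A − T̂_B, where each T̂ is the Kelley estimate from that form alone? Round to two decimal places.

T̂_A = 0.851(4.8) + 0.149(3.28) = 4.5735
T̂_B = 0.599(4.9) + 0.401(3.10) = 4.1782
T̂_A − T̂_B = 0.3953

0.40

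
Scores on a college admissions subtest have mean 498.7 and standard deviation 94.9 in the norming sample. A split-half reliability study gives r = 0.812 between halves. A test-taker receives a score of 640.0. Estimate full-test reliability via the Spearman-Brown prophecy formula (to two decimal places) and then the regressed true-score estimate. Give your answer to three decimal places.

Spearman-Brown: ρ = 2r/(1 + r) = 2(0.812)/(1 + 0.812) = 1.6240/1.812 = 0.8962 → 0.90
Regress the observed score toward the mean by the unreliability: T̂ = 0.90·640.0 + 0.10·498.7 = 576.000 + 49.870 = 625.8700.

625.870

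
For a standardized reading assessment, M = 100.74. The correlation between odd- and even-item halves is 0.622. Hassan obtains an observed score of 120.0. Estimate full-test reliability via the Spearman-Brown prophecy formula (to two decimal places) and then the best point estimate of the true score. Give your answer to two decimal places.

115.57

Spearman-Brown: ρ = 2r/(1 + r) = 2(0.622)/(1 + 0.622) = 1.2440/1.622 = 0.7670 → 0.77
Kelley's formula gives T̂ = 0.77·120.0 + 0.23·100.74 = 92.400 + 23.1702 = 115.570.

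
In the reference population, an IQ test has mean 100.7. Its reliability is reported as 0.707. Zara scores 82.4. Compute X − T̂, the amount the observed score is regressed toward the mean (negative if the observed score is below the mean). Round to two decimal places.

T̂ = 0.707(82.4) + 0.293(100.7) = 58.2568 + 29.5051 = 87.7619 → 87.762
X − T̂ = 82.4 − 87.762 = -5.362 → -5.36

-5.36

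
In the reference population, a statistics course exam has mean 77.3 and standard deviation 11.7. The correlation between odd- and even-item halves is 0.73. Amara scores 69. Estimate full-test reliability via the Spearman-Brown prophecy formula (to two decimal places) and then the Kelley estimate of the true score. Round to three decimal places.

70.328

Spearman-Brown: ρ = 2r/(1 + r) = 2(0.73)/(1 + 0.73) = 1.460/1.73 = 0.8439 → 0.84
Regress the observed score toward the mean by the unreliability: T̂ = 0.84·69 + 0.16·77.3 = 57.96 + 12.368 = 70.3280.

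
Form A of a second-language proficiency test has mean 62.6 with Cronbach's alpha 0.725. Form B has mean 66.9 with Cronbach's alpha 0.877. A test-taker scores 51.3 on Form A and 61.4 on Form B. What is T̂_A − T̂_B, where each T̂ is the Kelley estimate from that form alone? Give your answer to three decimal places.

-7.669

T̂_A = 0.725(51.3) + 0.275(62.6) = 54.40750
T̂_B = 0.877(61.4) + 0.123(66.9) = 62.07650
T̂_A − T̂_B = -7.66900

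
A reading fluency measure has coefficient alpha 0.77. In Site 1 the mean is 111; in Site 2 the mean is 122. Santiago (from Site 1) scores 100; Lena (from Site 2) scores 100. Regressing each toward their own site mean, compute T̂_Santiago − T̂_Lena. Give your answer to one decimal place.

T̂_Santiago = 0.77(100) + 0.23(111) = 102.530
T̂_Lena = 0.77(100) + 0.23(122) = 105.060
Difference = 102.530 − 105.060 = -2.530

-2.5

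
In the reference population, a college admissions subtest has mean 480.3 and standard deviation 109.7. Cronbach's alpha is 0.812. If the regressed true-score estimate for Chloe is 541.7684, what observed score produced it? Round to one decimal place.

T̂ = ρX + (1 − ρ)μ  ⇒  X = (T̂ − (1 − ρ)μ) / ρ
X = (541.7684 − 0.188 × 480.3) / 0.812 = (541.7684 − 90.2964) / 0.812 = 451.4720 / 0.812 = 556.000

556.0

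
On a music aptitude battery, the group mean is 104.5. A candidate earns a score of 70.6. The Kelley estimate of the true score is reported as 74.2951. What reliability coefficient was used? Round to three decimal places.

T̂ = ρX + (1 − ρ)μ  ⇒  T̂ − μ = ρ(X − μ)
ρ = (T̂ − μ)/(X − μ) = (74.2951 − 104.5) / (70.6 − 104.5) = -30.2049 / -33.9 = 0.89100

0.891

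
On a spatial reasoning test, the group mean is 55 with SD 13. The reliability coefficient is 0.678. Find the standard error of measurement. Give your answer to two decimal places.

7.38

SEM = SD · √(1 − ρ) = 13 × √0.322 = 13 × 0.5675 = 7.377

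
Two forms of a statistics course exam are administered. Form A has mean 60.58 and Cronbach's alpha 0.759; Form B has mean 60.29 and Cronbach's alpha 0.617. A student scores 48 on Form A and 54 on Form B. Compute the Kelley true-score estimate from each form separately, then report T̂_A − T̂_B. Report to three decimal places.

T̂_A = 0.759(48) + 0.241(60.58) = 51.03178
T̂_B = 0.617(54) + 0.383(60.29) = 56.40907
T̂_A − T̂_B = -5.37729

-5.377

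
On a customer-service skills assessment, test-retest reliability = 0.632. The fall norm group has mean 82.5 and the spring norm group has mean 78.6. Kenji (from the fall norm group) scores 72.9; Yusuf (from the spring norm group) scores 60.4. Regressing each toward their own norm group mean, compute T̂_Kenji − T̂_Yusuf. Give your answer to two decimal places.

T̂_Kenji = 0.632(72.9) + 0.368(82.5) = 76.4328
T̂_Yusuf = 0.632(60.4) + 0.368(78.6) = 67.0976
Difference = 76.4328 − 67.0976 = 9.3352

9.34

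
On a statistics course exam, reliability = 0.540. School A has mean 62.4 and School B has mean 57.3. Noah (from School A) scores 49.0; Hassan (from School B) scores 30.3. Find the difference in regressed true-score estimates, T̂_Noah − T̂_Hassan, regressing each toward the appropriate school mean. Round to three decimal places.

T̂_Noah = 0.540(49.0) + 0.460(62.4) = 55.16400
T̂_Hassan = 0.540(30.3) + 0.460(57.3) = 42.72000
Difference = 55.16400 − 42.72000 = 12.44400

12.444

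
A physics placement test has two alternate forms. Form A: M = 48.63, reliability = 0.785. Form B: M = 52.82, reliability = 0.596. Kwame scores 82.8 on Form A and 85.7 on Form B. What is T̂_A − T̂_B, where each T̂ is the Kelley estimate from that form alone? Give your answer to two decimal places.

3.04

T̂_A = 0.785(82.8) + 0.215(48.63) = 75.4535
T̂_B = 0.596(85.7) + 0.404(52.82) = 72.4165
T̂_A − T̂_B = 3.0370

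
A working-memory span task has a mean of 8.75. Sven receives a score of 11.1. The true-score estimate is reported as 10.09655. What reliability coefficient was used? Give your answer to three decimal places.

T̂ = ρX + (1 − ρ)μ  ⇒  T̂ − μ = ρ(X − μ)
ρ = (T̂ − μ)/(X − μ) = (10.09655 − 8.75) / (11.1 − 8.75) = 1.34655 / 2.35 = 0.57300

0.573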